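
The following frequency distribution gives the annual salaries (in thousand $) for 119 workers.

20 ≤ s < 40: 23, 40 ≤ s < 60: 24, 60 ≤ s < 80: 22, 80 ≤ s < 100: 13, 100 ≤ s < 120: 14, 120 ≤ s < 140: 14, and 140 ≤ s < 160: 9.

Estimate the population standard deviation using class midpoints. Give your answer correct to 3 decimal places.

Midpoints: 30, 50, 70, 90, 110, 130, 150
n = 119, Σfm = 9310, mean = 78.2353
Σfm² = 902300
Σf(m − x̄)² = Σfm² − (Σfm)²/n = 902300 − 9310²/119 = 173929.4118
Population variance = 173929.4118 / 119 = 1461.5917
Standard deviation = √1461.5917 = 38.2308

38.231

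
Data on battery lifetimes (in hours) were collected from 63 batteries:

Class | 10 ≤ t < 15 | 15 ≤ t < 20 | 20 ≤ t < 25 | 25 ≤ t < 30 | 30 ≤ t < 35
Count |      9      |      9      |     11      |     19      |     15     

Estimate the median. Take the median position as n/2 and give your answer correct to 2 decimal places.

25.66

Cumulative frequencies: 9, 18, 29, 48, 63
n = 63; position = n/2 = 31.5.
This falls in the class 25 ≤ t < 30: L = 25, F = 29, f = 19, h = 5.
Median ≈ 25 + ((31.5 − 29) / 19) × 5 = 25.6579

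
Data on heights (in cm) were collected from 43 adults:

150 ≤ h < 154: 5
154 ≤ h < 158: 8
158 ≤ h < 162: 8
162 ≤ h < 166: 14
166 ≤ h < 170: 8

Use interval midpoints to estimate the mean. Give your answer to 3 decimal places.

Midpoints: 152, 156, 160, 164, 168
Σfm = 5×152 + 8×156 + 8×160 + 14×164 + 8×168 = 6928
n = Σf = 43
Mean = 6928 / 43 = 161.1163

161.116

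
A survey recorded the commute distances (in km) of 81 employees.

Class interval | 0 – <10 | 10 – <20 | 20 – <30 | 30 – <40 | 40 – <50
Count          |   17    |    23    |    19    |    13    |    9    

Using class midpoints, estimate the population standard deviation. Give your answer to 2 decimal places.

12.75

Midpoints: 5, 15, 25, 35, 45
n = 81, Σfm = 1765, mean = 21.7901
Σfm² = 51625
Σf(m − x̄)² = Σfm² − (Σfm)²/n = 51625 − 1765²/81 = 13165.4321
Population variance = 13165.4321 / 81 = 162.5362
Standard deviation = √162.5362 = 12.7490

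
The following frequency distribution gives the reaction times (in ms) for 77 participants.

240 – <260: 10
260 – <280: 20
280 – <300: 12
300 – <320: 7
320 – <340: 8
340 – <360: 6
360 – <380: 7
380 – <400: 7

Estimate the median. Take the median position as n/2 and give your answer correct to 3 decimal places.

294.167

Cumulative frequencies: 10, 30, 42, 49, 57, 63, 70, 77
n = 77; position = n/2 = 38.5.
This falls in the class 280 – <300: L = 280, F = 30, f = 12, h = 20.
Median ≈ 280 + ((38.5 − 30) / 12) × 20 = 294.1667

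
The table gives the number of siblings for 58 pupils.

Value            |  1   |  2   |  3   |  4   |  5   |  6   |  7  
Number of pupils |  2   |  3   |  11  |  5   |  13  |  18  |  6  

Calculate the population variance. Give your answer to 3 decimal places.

2.528

Values: 1, 2, 3, 4, 5, 6, 7
n = 58, Σfx = 276, mean = 4.7586
Σfx² = 1460
Σf(x − x̄)² = Σfx² − (Σfx)²/n = 1460 − 276²/58 = 146.6207
Population variance = 146.6207 / 58 = 2.5279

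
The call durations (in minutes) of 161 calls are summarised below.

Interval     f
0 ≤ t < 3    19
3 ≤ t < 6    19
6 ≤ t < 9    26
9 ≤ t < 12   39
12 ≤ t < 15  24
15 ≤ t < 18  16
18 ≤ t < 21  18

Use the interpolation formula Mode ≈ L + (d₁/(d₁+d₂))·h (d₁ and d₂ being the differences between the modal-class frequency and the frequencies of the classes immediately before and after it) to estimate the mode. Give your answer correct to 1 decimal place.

10.4

Modal class: 9 ≤ t < 12 (highest frequency 39).
d₁ = 39 − 26 = 13, d₂ = 39 − 24 = 15
Mode ≈ 9 + (13/(13+15)) × 3 = 9 + 1.3929 = 10.3929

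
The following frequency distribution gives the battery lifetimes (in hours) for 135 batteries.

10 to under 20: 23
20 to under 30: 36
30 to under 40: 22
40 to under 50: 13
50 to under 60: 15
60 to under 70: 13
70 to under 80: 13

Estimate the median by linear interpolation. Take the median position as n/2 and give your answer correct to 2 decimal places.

Cumulative frequencies: 23, 59, 81, 94, 109, 122, 135
n = 135; position = n/2 = 67.5.
This falls in the class 30 to under 40: L = 30, F = 59, f = 22, h = 10.
Median ≈ 30 + ((67.5 − 59) / 22) × 10 = 33.8636

33.86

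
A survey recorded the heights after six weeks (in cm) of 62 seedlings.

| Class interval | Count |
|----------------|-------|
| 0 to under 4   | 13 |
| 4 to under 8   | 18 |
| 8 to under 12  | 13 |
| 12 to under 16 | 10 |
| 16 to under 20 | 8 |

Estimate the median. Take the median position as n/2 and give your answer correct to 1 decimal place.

8.0

Cumulative frequencies: 13, 31, 44, 54, 62
n = 62; position = n/2 = 31.
This falls in the class 4 to under 8: L = 4, F = 13, f = 18, h = 4.
Median ≈ 4 + ((31 − 13) / 18) × 4 = 8.0000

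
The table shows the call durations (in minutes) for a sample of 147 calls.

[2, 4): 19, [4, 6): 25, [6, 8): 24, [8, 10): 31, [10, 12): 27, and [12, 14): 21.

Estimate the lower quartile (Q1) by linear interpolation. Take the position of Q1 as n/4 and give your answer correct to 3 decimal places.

5.420

Cumulative frequencies: 19, 44, 68, 99, 126, 147
n = 147; position = n/4 = 36.75.
This falls in the class [4, 6): L = 4, F = 19, f = 25, h = 2.
Lower quartile ≈ 4 + ((36.75 − 19) / 25) × 2 = 5.4200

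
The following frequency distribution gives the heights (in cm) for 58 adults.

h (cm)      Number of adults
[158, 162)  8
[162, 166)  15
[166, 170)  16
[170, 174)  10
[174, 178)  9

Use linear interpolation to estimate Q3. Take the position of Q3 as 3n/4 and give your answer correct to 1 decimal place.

171.8

Cumulative frequencies: 8, 23, 39, 49, 58
n = 58; position = 3n/4 = 43.5.
This falls in the class [170, 174): L = 170, F = 39, f = 10, h = 4.
Upper quartile ≈ 170 + ((43.5 − 39) / 10) × 4 = 171.8000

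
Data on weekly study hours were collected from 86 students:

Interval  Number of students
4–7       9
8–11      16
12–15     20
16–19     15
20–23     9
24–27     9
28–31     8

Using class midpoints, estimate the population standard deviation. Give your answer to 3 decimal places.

Midpoints: 5.5, 9.5, 13.5, 17.5, 21.5, 25.5, 29.5
n = 86, Σfm = 1393, mean = 16.1977
Σfm² = 26929.5
Σf(m − x̄)² = Σfm² − (Σfm)²/n = 26929.5 − 1393²/86 = 4366.1395
Population variance = 4366.1395 / 86 = 50.7691
Standard deviation = √50.7691 = 7.1252

7.125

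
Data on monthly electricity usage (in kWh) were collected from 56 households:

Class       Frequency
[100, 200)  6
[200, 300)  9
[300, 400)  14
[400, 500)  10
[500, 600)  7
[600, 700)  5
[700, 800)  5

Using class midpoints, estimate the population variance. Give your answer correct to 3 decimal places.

30395.408

Midpoints: 150, 250, 350, 450, 550, 650, 750
n = 56, Σfm = 23400, mean = 417.8571
Σfm² = 11480000
Σf(m − x̄)² = Σfm² − (Σfm)²/n = 11480000 − 23400²/56 = 1702142.8571
Population variance = 1702142.8571 / 56 = 30395.4082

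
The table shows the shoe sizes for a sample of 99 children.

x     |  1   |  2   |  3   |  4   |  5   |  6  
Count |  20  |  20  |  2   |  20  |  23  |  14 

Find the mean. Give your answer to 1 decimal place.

3.5

Values: 1, 2, 3, 4, 5, 6
Σfx = 20×1 + 20×2 + 2×3 + 20×4 + 23×5 + 14×6 = 345
n = Σf = 99
Mean = 345 / 99 = 3.4848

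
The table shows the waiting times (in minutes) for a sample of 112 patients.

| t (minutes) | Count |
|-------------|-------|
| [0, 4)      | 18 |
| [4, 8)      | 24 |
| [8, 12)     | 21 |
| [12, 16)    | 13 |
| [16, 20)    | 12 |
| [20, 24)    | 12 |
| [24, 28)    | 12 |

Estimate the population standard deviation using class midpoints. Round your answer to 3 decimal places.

Midpoints: 2, 6, 10, 14, 18, 22, 26
n = 112, Σfm = 1364, mean = 12.1786
Σfm² = 23392
Σf(m − x̄)² = Σfm² − (Σfm)²/n = 23392 − 1364²/112 = 6780.4286
Population variance = 6780.4286 / 112 = 60.5395
Standard deviation = √60.5395 = 7.7807

7.781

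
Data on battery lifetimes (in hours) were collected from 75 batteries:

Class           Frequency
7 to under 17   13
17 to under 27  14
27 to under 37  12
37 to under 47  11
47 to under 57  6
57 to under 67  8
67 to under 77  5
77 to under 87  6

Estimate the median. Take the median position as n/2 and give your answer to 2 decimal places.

35.75

Cumulative frequencies: 13, 27, 39, 50, 56, 64, 69, 75
n = 75; position = n/2 = 37.5.
This falls in the class 27 to under 37: L = 27, F = 27, f = 12, h = 10.
Median ≈ 27 + ((37.5 − 27) / 12) × 10 = 35.7500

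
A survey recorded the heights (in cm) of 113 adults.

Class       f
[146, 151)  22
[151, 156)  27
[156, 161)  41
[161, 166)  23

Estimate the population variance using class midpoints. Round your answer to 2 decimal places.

26.02

Midpoints: 148.5, 153.5, 158.5, 163.5
n = 113, Σfm = 17670.5, mean = 156.3761
Σfm² = 2766184.25
Σf(m − x̄)² = Σfm² − (Σfm)²/n = 2766184.25 − 17670.5²/113 = 2940.2655
Population variance = 2940.2655 / 113 = 26.0200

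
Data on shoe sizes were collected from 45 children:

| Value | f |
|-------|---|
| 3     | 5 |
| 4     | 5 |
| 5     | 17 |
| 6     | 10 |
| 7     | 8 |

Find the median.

Cumulative frequencies: 5, 10, 27, 37, 45
n = 45, so the median is the value in position (n+1)/2 = 23.
Position 23 falls at value 5.

5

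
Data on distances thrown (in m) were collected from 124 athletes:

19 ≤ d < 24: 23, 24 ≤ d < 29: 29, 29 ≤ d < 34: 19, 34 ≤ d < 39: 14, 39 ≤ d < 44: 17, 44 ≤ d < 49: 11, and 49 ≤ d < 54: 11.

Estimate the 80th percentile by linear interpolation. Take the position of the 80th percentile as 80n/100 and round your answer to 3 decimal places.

Cumulative frequencies: 23, 52, 71, 85, 102, 113, 124
n = 124; position = 80n/100 = 99.2.
This falls in the class 39 ≤ d < 44: L = 39, F = 85, f = 17, h = 5.
80th percentile ≈ 39 + ((99.2 − 85) / 17) × 5 = 43.1765

43.176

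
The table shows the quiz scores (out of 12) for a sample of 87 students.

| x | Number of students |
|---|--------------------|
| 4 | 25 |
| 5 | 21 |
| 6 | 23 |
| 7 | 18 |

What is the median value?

5

Cumulative frequencies: 25, 46, 69, 87
n = 87, so the median is the value in position (n+1)/2 = 44.
Position 44 falls at value 5.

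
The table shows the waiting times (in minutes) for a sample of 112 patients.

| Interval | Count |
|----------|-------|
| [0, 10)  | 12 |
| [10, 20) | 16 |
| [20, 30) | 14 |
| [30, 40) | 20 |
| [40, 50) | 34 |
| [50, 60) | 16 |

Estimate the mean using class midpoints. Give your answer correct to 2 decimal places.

Midpoints: 5, 15, 25, 35, 45, 55
Σfm = 12×5 + 16×15 + 14×25 + 20×35 + 34×45 + 16×55 = 3760
n = Σf = 112
Mean = 3760 / 112 = 33.5714

33.57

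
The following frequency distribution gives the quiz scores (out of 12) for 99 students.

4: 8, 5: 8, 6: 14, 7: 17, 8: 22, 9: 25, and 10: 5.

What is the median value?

Cumulative frequencies: 8, 16, 30, 47, 69, 94, 99
n = 99, so the median is the value in position (n+1)/2 = 50.
Position 50 falls at value 8.

8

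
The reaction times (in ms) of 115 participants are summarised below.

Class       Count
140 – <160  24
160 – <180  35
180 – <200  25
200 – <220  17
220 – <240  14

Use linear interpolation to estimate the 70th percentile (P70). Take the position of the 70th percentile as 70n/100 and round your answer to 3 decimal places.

197.200

Cumulative frequencies: 24, 59, 84, 101, 115
n = 115; position = 70n/100 = 80.5.
This falls in the class 180 – <200: L = 180, F = 59, f = 25, h = 20.
70th percentile ≈ 180 + ((80.5 − 59) / 25) × 20 = 197.2000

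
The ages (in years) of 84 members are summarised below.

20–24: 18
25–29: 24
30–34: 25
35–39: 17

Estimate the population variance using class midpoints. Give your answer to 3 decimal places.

27.080

Midpoints: 22, 27, 32, 37
n = 84, Σfm = 2473, mean = 29.4405
Σfm² = 75081
Σf(m − x̄)² = Σfm² − (Σfm)²/n = 75081 − 2473²/84 = 2274.7024
Population variance = 2274.7024 / 84 = 27.0798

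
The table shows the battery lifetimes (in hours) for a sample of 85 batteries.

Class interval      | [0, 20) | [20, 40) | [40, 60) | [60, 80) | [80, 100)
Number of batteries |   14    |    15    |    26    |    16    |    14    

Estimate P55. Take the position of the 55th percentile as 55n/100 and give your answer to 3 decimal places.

53.654

Cumulative frequencies: 14, 29, 55, 71, 85
n = 85; position = 55n/100 = 46.75.
This falls in the class [40, 60): L = 40, F = 29, f = 26, h = 20.
55th percentile ≈ 40 + ((46.75 − 29) / 26) × 20 = 53.6538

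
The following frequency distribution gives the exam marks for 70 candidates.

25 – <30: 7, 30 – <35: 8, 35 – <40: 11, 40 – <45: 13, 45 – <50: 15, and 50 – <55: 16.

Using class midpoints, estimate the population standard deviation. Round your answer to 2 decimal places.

Midpoints: 27.5, 32.5, 37.5, 42.5, 47.5, 52.5
n = 70, Σfm = 2970, mean = 42.4286
Σfm² = 130637.5
Σf(m − x̄)² = Σfm² − (Σfm)²/n = 130637.5 − 2970²/70 = 4624.6429
Population variance = 4624.6429 / 70 = 66.0663
Standard deviation = √66.0663 = 8.1281

8.13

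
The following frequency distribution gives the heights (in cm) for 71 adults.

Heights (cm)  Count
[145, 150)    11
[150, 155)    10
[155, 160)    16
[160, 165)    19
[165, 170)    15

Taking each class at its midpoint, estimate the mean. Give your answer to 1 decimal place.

Midpoints: 147.5, 152.5, 157.5, 162.5, 167.5
Σfm = 11×147.5 + 10×152.5 + 16×157.5 + 19×162.5 + 15×167.5 = 11267.5
n = Σf = 71
Mean = 11267.5 / 71 = 158.6972

158.7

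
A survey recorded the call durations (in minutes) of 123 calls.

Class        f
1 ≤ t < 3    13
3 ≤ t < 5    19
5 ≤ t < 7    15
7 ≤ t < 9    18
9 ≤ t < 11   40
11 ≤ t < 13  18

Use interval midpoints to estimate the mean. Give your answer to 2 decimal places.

7.74

Midpoints: 2, 4, 6, 8, 10, 12
Σfm = 13×2 + 19×4 + 15×6 + 18×8 + 40×10 + 18×12 = 952
n = Σf = 123
Mean = 952 / 123 = 7.7398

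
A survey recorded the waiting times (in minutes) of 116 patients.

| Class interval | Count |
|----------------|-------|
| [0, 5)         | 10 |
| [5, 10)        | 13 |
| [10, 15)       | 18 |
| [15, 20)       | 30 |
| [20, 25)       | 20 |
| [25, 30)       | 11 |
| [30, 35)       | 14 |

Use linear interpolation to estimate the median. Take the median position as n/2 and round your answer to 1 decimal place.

Cumulative frequencies: 10, 23, 41, 71, 91, 102, 116
n = 116; position = n/2 = 58.
This falls in the class [15, 20): L = 15, F = 41, f = 30, h = 5.
Median ≈ 15 + ((58 − 41) / 30) × 5 = 17.8333

17.8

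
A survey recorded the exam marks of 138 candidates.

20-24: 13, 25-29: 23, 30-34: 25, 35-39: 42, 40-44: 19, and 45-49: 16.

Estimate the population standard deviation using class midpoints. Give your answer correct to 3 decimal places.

Midpoints: 22, 27, 32, 37, 42, 47
n = 138, Σfm = 4811, mean = 34.8623
Σfm² = 175017
Σf(m − x̄)² = Σfm² − (Σfm)²/n = 175017 − 4811²/138 = 7294.3841
Population variance = 7294.3841 / 138 = 52.8579
Standard deviation = √52.8579 = 7.2703

7.270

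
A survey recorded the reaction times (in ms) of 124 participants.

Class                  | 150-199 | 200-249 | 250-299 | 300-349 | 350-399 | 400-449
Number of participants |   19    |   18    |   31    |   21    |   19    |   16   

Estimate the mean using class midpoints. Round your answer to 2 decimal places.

Midpoints: 174.5, 224.5, 274.5, 324.5, 374.5, 424.5
Σfm = 19×174.5 + 18×224.5 + 31×274.5 + 21×324.5 + 19×374.5 + 16×424.5 = 36588
n = Σf = 124
Mean = 36588 / 124 = 295.0645

295.06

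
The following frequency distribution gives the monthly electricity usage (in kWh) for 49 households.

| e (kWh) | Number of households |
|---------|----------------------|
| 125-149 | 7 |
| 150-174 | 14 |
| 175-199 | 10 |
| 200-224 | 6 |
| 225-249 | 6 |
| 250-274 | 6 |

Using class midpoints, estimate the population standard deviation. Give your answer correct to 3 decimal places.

Midpoints: 137, 162, 187, 212, 237, 262
n = 49, Σfm = 9363, mean = 191.0816
Σfm² = 1867031
Σf(m − x̄)² = Σfm² − (Σfm)²/n = 1867031 − 9363²/49 = 77933.6735
Population variance = 77933.6735 / 49 = 1590.4831
Standard deviation = √1590.4831 = 39.8809

39.881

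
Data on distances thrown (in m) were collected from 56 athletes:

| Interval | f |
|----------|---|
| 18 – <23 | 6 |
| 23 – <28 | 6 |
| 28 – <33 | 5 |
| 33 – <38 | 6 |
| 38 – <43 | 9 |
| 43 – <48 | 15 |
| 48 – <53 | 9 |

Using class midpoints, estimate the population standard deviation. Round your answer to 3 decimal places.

Midpoints: 20.5, 25.5, 30.5, 35.5, 40.5, 45.5, 50.5
n = 56, Σfm = 2143, mean = 38.2679
Σfm² = 87404
Σf(m − x̄)² = Σfm² − (Σfm)²/n = 87404 − 2143²/56 = 5395.9821
Population variance = 5395.9821 / 56 = 96.3568
Standard deviation = √96.3568 = 9.8162

9.816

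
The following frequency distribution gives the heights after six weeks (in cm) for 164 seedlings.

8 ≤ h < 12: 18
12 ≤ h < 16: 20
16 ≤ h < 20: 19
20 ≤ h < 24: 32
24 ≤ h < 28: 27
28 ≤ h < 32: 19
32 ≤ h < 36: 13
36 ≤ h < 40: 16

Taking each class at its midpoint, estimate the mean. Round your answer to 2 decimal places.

Midpoints: 10, 14, 18, 22, 26, 30, 34, 38
Σfm = 18×10 + 20×14 + 19×18 + 32×22 + 27×26 + 19×30 + 13×34 + 16×38 = 3828
n = Σf = 164
Mean = 3828 / 164 = 23.3415

23.34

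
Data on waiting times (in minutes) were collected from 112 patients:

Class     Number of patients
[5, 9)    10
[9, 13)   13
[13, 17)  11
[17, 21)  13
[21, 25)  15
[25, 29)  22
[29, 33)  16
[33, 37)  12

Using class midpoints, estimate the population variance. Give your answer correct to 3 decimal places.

74.694

Midpoints: 7, 11, 15, 19, 23, 27, 31, 35
n = 112, Σfm = 2480, mean = 22.1429
Σfm² = 63280
Σf(m − x̄)² = Σfm² − (Σfm)²/n = 63280 − 2480²/112 = 8365.7143
Population variance = 8365.7143 / 112 = 74.6939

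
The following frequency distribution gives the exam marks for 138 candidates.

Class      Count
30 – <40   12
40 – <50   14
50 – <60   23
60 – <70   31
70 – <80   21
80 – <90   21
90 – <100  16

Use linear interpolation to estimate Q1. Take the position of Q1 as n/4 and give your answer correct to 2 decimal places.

Cumulative frequencies: 12, 26, 49, 80, 101, 122, 138
n = 138; position = n/4 = 34.5.
This falls in the class 50 – <60: L = 50, F = 26, f = 23, h = 10.
Lower quartile ≈ 50 + ((34.5 − 26) / 23) × 10 = 53.6957

53.70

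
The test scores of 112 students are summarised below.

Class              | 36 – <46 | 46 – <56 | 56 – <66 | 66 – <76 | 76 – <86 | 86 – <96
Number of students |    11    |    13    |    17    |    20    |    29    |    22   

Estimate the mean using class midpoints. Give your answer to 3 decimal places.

70.732

Midpoints: 41, 51, 61, 71, 81, 91
Σfm = 11×41 + 13×51 + 17×61 + 20×71 + 29×81 + 22×91 = 7922
n = Σf = 112
Mean = 7922 / 112 = 70.7321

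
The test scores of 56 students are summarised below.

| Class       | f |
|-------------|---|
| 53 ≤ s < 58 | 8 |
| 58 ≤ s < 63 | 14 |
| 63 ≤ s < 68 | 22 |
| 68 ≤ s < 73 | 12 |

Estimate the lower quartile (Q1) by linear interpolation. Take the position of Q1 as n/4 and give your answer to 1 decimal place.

60.1

Cumulative frequencies: 8, 22, 44, 56
n = 56; position = n/4 = 14.
This falls in the class 58 ≤ s < 63: L = 58, F = 8, f = 14, h = 5.
Lower quartile ≈ 58 + ((14 − 8) / 14) × 5 = 60.1429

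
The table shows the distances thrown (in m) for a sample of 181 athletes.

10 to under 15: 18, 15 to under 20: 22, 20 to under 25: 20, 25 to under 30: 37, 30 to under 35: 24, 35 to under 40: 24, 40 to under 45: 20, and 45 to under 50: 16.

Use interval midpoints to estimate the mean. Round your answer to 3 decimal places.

29.655

Midpoints: 12.5, 17.5, 22.5, 27.5, 32.5, 37.5, 42.5, 47.5
Σfm = 18×12.5 + 22×17.5 + 20×22.5 + 37×27.5 + 24×32.5 + 24×37.5 + 20×42.5 + 16×47.5 = 5367.5
n = Σf = 181
Mean = 5367.5 / 181 = 29.6547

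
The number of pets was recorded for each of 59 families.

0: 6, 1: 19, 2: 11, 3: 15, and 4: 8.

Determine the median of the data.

Cumulative frequencies: 6, 25, 36, 51, 59
n = 59, so the median is the value in position (n+1)/2 = 30.
Position 30 falls at value 2.

2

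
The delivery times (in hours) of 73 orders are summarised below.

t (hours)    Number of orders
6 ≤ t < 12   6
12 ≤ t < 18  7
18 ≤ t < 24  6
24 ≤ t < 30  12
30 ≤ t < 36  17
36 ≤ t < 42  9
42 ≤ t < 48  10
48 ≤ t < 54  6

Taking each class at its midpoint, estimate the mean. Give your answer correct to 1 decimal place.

Midpoints: 9, 15, 21, 27, 33, 39, 45, 51
Σfm = 6×9 + 7×15 + 6×21 + 12×27 + 17×33 + 9×39 + 10×45 + 6×51 = 2277
n = Σf = 73
Mean = 2277 / 73 = 31.1918

31.2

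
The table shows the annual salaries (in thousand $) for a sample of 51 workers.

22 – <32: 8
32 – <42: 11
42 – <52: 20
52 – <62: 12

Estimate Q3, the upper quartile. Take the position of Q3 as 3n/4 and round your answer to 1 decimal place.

Cumulative frequencies: 8, 19, 39, 51
n = 51; position = 3n/4 = 38.25.
This falls in the class 42 – <52: L = 42, F = 19, f = 20, h = 10.
Upper quartile ≈ 42 + ((38.25 − 19) / 20) × 10 = 51.6250

51.6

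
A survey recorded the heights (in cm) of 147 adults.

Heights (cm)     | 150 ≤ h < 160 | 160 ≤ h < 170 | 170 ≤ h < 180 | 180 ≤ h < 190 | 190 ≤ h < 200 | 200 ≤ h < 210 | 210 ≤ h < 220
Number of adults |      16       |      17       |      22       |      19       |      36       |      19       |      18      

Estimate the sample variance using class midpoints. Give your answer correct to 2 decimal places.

345.26

Midpoints: 155, 165, 175, 185, 195, 205, 215
n = 147, Σfm = 27435, mean = 186.6327
Σfm² = 5170675
Σf(m − x̄)² = Σfm² − (Σfm)²/n = 5170675 − 27435²/147 = 50408.1633
Sample variance = 50408.1633 / 146 = 345.2614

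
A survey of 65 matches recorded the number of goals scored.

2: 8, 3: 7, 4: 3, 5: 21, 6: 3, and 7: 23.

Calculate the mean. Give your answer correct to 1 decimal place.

5.1

Values: 2, 3, 4, 5, 6, 7
Σfx = 8×2 + 7×3 + 3×4 + 21×5 + 3×6 + 23×7 = 333
n = Σf = 65
Mean = 333 / 65 = 5.1231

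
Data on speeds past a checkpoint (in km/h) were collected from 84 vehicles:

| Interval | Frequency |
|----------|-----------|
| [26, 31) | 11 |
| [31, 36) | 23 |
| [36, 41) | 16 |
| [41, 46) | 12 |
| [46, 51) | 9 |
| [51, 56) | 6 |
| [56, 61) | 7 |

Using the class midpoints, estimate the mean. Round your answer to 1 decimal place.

40.3

Midpoints: 28.5, 33.5, 38.5, 43.5, 48.5, 53.5, 58.5
Σfm = 11×28.5 + 23×33.5 + 16×38.5 + 12×43.5 + 9×48.5 + 6×53.5 + 7×58.5 = 3389
n = Σf = 84
Mean = 3389 / 84 = 40.3452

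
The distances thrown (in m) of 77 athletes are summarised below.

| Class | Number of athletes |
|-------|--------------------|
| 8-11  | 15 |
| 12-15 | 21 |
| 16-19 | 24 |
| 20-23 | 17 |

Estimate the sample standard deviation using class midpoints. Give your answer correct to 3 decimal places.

Midpoints: 9.5, 13.5, 17.5, 21.5
n = 77, Σfm = 1211.5, mean = 15.7338
Σfm² = 20389.25
Σf(m − x̄)² = Σfm² − (Σfm)²/n = 20389.25 − 1211.5²/77 = 1327.7922
Sample variance = 1327.7922 / 76 = 17.4710
Standard deviation = √17.4710 = 4.1798

4.180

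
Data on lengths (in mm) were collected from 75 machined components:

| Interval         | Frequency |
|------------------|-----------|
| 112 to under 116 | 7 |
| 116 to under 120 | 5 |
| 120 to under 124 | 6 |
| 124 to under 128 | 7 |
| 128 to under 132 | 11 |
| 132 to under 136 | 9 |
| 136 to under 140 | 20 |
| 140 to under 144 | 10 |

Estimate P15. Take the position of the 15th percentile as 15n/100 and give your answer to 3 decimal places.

119.400

Cumulative frequencies: 7, 12, 18, 25, 36, 45, 65, 75
n = 75; position = 15n/100 = 11.25.
This falls in the class 116 to under 120: L = 116, F = 7, f = 5, h = 4.
15th percentile ≈ 116 + ((11.25 − 7) / 5) × 4 = 119.4000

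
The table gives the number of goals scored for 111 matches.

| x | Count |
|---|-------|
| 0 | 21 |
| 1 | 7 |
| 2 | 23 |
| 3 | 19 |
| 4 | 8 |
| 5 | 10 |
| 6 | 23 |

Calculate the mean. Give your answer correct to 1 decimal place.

3.0

Values: 0, 1, 2, 3, 4, 5, 6
Σfx = 21×0 + 7×1 + 23×2 + 19×3 + 8×4 + 10×5 + 23×6 = 330
n = Σf = 111
Mean = 330 / 111 = 2.9730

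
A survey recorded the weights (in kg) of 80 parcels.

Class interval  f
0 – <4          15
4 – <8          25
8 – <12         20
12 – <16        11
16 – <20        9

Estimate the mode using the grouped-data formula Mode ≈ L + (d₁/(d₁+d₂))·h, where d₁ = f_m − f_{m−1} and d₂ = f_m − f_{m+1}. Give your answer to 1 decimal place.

6.7

Modal class: 4 – <8 (highest frequency 25).
d₁ = 25 − 15 = 10, d₂ = 25 − 20 = 5
Mode ≈ 4 + (10/(10+5)) × 4 = 4 + 2.6667 = 6.6667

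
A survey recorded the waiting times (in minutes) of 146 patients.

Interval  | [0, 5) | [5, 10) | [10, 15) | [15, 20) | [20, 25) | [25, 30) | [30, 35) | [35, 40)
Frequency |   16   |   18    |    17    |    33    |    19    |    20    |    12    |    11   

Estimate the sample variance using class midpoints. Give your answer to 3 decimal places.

104.502

Midpoints: 2.5, 7.5, 12.5, 17.5, 22.5, 27.5, 32.5, 37.5
n = 146, Σfm = 2745, mean = 18.8014
Σfm² = 66762.5
Σf(m − x̄)² = Σfm² − (Σfm)²/n = 66762.5 − 2745²/146 = 15152.7397
Sample variance = 15152.7397 / 145 = 104.5017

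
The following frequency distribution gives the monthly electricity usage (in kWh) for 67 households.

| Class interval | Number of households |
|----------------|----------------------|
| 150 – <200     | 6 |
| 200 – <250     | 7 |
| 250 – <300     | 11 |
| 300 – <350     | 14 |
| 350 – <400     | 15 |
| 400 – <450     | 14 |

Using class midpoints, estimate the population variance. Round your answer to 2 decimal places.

Midpoints: 175, 225, 275, 325, 375, 425
n = 67, Σfm = 21775, mean = 325.0000
Σfm² = 7486875
Σf(m − x̄)² = Σfm² − (Σfm)²/n = 7486875 − 21775²/67 = 410000.0000
Population variance = 410000.0000 / 67 = 6119.4030

6119.40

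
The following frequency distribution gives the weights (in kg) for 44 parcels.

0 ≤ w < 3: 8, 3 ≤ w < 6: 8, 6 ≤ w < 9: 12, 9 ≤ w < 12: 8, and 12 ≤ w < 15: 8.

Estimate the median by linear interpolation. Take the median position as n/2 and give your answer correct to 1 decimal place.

Cumulative frequencies: 8, 16, 28, 36, 44
n = 44; position = n/2 = 22.
This falls in the class 6 ≤ w < 9: L = 6, F = 16, f = 12, h = 3.
Median ≈ 6 + ((22 − 16) / 12) × 3 = 7.5000

7.5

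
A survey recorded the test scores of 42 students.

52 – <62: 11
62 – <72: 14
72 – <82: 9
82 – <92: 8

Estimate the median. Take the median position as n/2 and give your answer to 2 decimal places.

69.14

Cumulative frequencies: 11, 25, 34, 42
n = 42; position = n/2 = 21.
This falls in the class 62 – <72: L = 62, F = 11, f = 14, h = 10.
Median ≈ 62 + ((21 − 11) / 14) × 10 = 69.1429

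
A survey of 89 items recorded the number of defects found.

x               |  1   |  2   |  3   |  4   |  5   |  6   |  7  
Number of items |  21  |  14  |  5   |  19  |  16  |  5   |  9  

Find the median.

4

Cumulative frequencies: 21, 35, 40, 59, 75, 80, 89
n = 89, so the median is the value in position (n+1)/2 = 45.
Position 45 falls at value 4.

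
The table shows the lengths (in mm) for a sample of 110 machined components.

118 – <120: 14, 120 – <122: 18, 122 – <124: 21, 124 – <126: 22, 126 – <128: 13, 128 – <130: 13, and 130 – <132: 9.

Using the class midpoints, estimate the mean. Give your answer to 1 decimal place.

124.4

Midpoints: 119, 121, 123, 125, 127, 129, 131
Σfm = 14×119 + 18×121 + 21×123 + 22×125 + 13×127 + 13×129 + 9×131 = 13684
n = Σf = 110
Mean = 13684 / 110 = 124.4000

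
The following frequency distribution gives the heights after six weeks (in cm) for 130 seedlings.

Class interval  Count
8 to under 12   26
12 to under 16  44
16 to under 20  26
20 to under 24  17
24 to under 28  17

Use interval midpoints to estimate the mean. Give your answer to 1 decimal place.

Midpoints: 10, 14, 18, 22, 26
Σfm = 26×10 + 44×14 + 26×18 + 17×22 + 17×26 = 2160
n = Σf = 130
Mean = 2160 / 130 = 16.6154

16.6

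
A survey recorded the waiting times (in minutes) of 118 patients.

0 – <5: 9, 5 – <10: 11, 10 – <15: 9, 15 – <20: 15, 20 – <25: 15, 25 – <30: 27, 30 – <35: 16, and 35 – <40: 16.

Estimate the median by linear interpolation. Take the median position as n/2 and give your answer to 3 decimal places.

Cumulative frequencies: 9, 20, 29, 44, 59, 86, 102, 118
n = 118; position = n/2 = 59.
This falls in the class 20 – <25: L = 20, F = 44, f = 15, h = 5.
Median ≈ 20 + ((59 − 44) / 15) × 5 = 25.0000

25.000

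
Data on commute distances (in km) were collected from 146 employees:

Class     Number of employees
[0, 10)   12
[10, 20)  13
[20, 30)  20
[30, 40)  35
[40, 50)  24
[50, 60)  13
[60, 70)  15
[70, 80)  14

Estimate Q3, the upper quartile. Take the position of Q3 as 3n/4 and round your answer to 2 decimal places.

54.23

Cumulative frequencies: 12, 25, 45, 80, 104, 117, 132, 146
n = 146; position = 3n/4 = 109.5.
This falls in the class [50, 60): L = 50, F = 104, f = 13, h = 10.
Upper quartile ≈ 50 + ((109.5 − 104) / 13) × 10 = 54.2308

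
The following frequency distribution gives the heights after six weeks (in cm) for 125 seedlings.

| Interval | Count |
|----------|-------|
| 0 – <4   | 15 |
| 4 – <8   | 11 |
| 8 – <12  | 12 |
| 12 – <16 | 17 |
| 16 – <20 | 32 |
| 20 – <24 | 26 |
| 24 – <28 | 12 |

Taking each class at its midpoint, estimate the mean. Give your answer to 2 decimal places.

15.31

Midpoints: 2, 6, 10, 14, 18, 22, 26
Σfm = 15×2 + 11×6 + 12×10 + 17×14 + 32×18 + 26×22 + 12×26 = 1914
n = Σf = 125
Mean = 1914 / 125 = 15.3120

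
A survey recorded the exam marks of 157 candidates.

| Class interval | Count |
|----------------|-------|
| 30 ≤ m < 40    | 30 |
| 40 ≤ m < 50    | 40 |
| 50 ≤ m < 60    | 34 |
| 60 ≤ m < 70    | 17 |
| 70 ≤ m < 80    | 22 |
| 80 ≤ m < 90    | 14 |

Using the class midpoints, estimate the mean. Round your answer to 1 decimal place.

55.2

Midpoints: 35, 45, 55, 65, 75, 85
Σfm = 30×35 + 40×45 + 34×55 + 17×65 + 22×75 + 14×85 = 8665
n = Σf = 157
Mean = 8665 / 157 = 55.1911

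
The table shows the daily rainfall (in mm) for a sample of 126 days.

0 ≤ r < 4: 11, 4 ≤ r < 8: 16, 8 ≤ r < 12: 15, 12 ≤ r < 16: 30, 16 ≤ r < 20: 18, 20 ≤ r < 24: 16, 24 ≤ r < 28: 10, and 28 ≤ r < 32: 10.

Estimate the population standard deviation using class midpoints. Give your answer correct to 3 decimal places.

Midpoints: 2, 6, 10, 14, 18, 22, 26, 30
n = 126, Σfm = 1924, mean = 15.2698
Σfm² = 37336
Σf(m − x̄)² = Σfm² − (Σfm)²/n = 37336 − 1924²/126 = 7956.8254
Population variance = 7956.8254 / 126 = 63.1494
Standard deviation = √63.1494 = 7.9467

7.947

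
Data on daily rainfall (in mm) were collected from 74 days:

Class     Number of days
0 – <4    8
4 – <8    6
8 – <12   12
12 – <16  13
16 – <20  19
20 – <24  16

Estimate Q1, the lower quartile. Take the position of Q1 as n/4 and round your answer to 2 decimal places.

9.50

Cumulative frequencies: 8, 14, 26, 39, 58, 74
n = 74; position = n/4 = 18.5.
This falls in the class 8 – <12: L = 8, F = 14, f = 12, h = 4.
Lower quartile ≈ 8 + ((18.5 − 14) / 12) × 4 = 9.5000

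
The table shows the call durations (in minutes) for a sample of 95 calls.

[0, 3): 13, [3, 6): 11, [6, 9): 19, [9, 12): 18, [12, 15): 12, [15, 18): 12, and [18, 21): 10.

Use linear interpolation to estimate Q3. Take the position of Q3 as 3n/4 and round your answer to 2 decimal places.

14.56

Cumulative frequencies: 13, 24, 43, 61, 73, 85, 95
n = 95; position = 3n/4 = 71.25.
This falls in the class [12, 15): L = 12, F = 61, f = 12, h = 3.
Upper quartile ≈ 12 + ((71.25 − 61) / 12) × 3 = 14.5625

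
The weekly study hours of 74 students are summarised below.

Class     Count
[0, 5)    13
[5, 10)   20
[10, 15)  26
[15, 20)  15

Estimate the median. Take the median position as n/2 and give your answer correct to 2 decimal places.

10.77

Cumulative frequencies: 13, 33, 59, 74
n = 74; position = n/2 = 37.
This falls in the class [10, 15): L = 10, F = 33, f = 26, h = 5.
Median ≈ 10 + ((37 − 33) / 26) × 5 = 10.7692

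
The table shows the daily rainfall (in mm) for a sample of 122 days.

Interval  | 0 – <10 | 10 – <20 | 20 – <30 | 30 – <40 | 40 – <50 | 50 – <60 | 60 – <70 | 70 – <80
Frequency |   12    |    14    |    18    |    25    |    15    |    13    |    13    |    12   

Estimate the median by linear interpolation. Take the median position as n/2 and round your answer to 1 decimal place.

Cumulative frequencies: 12, 26, 44, 69, 84, 97, 110, 122
n = 122; position = n/2 = 61.
This falls in the class 30 – <40: L = 30, F = 44, f = 25, h = 10.
Median ≈ 30 + ((61 − 44) / 25) × 10 = 36.8000

36.8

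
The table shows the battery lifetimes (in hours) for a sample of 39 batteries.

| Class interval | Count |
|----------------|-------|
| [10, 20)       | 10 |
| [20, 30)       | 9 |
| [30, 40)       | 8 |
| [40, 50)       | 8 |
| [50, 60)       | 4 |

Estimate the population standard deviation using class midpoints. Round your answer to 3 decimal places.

13.269

Midpoints: 15, 25, 35, 45, 55
n = 39, Σfm = 1235, mean = 31.6667
Σfm² = 45975
Σf(m − x̄)² = Σfm² − (Σfm)²/n = 45975 − 1235²/39 = 6866.6667
Population variance = 6866.6667 / 39 = 176.0684
Standard deviation = √176.0684 = 13.2691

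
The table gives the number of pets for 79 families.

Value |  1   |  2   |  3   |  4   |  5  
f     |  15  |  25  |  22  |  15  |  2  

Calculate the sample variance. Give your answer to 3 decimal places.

Values: 1, 2, 3, 4, 5
n = 79, Σfx = 201, mean = 2.5443
Σfx² = 603
Σf(x − x̄)² = Σfx² − (Σfx)²/n = 603 − 201²/79 = 91.5949
Sample variance = 91.5949 / 78 = 1.1743

1.174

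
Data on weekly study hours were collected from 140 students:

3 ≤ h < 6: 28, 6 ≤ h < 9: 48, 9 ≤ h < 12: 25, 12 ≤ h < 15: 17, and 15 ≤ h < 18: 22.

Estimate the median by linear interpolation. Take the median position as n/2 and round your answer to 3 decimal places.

8.625

Cumulative frequencies: 28, 76, 101, 118, 140
n = 140; position = n/2 = 70.
This falls in the class 6 ≤ h < 9: L = 6, F = 28, f = 48, h = 3.
Median ≈ 6 + ((70 − 28) / 48) × 3 = 8.6250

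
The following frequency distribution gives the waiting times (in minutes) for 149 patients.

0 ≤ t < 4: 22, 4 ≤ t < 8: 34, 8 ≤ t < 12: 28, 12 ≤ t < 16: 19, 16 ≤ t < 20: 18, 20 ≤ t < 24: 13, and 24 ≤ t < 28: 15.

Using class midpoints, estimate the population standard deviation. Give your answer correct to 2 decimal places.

Midpoints: 2, 6, 10, 14, 18, 22, 26
n = 149, Σfm = 1794, mean = 12.0403
Σfm² = 30100
Σf(m − x̄)² = Σfm² − (Σfm)²/n = 30100 − 1794²/149 = 8499.7584
Population variance = 8499.7584 / 149 = 57.0454
Standard deviation = √57.0454 = 7.5528

7.55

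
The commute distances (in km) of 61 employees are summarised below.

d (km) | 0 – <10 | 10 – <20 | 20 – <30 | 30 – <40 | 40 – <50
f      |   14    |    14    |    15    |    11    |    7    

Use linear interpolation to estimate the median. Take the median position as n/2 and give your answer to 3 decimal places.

21.667

Cumulative frequencies: 14, 28, 43, 54, 61
n = 61; position = n/2 = 30.5.
This falls in the class 20 – <30: L = 20, F = 28, f = 15, h = 10.
Median ≈ 20 + ((30.5 − 28) / 15) × 10 = 21.6667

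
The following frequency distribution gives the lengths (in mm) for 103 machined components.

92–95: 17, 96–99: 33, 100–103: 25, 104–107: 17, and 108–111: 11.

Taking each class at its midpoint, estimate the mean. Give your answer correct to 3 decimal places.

Midpoints: 93.5, 97.5, 101.5, 105.5, 109.5
Σfm = 17×93.5 + 33×97.5 + 25×101.5 + 17×105.5 + 11×109.5 = 10342.5
n = Σf = 103
Mean = 10342.5 / 103 = 100.4126

100.413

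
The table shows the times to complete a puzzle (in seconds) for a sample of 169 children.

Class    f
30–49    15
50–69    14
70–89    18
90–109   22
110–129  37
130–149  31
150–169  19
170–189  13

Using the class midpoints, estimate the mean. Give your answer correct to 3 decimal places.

113.346

Midpoints: 39.5, 59.5, 79.5, 99.5, 119.5, 139.5, 159.5, 179.5
Σfm = 15×39.5 + 14×59.5 + 18×79.5 + 22×99.5 + 37×119.5 + 31×139.5 + 19×159.5 + 13×179.5 = 19155.5
n = Σf = 169
Mean = 19155.5 / 169 = 113.3462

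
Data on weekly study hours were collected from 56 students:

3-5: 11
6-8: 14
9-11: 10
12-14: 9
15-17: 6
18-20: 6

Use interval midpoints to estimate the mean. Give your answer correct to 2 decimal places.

10.16

Midpoints: 4, 7, 10, 13, 16, 19
Σfm = 11×4 + 14×7 + 10×10 + 9×13 + 6×16 + 6×19 = 569
n = Σf = 56
Mean = 569 / 56 = 10.1607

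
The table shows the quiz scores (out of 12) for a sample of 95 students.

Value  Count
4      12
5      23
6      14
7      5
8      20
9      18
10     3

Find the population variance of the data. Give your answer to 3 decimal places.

Values: 4, 5, 6, 7, 8, 9, 10
n = 95, Σfx = 634, mean = 6.6737
Σfx² = 4554
Σf(x − x̄)² = Σfx² − (Σfx)²/n = 4554 − 634²/95 = 322.8842
Population variance = 322.8842 / 95 = 3.3988

3.399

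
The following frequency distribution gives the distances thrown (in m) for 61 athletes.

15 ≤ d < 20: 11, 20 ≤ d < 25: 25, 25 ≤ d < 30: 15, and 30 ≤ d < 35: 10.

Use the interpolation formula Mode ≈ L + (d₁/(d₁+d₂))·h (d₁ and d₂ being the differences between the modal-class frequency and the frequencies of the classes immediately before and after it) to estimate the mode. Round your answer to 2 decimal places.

22.92

Modal class: 20 ≤ d < 25 (highest frequency 25).
d₁ = 25 − 11 = 14, d₂ = 25 − 15 = 10
Mode ≈ 20 + (14/(14+10)) × 5 = 20 + 2.9167 = 22.9167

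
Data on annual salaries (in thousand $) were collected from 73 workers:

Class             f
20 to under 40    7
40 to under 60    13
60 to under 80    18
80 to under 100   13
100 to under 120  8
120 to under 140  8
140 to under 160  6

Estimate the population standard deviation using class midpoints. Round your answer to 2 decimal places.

Midpoints: 30, 50, 70, 90, 110, 130, 150
n = 73, Σfm = 6110, mean = 83.6986
Σfm² = 599300
Σf(m − x̄)² = Σfm² − (Σfm)²/n = 599300 − 6110²/73 = 87901.3699
Population variance = 87901.3699 / 73 = 1204.1284
Standard deviation = √1204.1284 = 34.7006

34.70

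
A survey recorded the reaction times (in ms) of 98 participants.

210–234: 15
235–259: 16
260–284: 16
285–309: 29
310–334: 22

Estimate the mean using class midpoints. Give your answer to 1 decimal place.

278.9

Midpoints: 222, 247, 272, 297, 322
Σfm = 15×222 + 16×247 + 16×272 + 29×297 + 22×322 = 27331
n = Σf = 98
Mean = 27331 / 98 = 278.8878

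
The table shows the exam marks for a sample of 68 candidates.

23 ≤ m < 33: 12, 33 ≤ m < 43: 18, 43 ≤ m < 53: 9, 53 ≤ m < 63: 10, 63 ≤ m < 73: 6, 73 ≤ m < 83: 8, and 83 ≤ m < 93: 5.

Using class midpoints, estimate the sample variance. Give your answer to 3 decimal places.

Midpoints: 28, 38, 48, 58, 68, 78, 88
n = 68, Σfm = 3504, mean = 51.5294
Σfm² = 204912
Σf(m − x̄)² = Σfm² − (Σfm)²/n = 204912 − 3504²/68 = 24352.9412
Sample variance = 24352.9412 / 67 = 363.4767

363.477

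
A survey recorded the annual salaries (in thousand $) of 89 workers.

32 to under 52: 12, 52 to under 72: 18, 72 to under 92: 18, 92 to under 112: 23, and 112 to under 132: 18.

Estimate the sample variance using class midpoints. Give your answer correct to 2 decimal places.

717.06

Midpoints: 42, 62, 82, 102, 122
n = 89, Σfm = 7638, mean = 85.8202
Σfm² = 718596
Σf(m − x̄)² = Σfm² − (Σfm)²/n = 718596 − 7638²/89 = 63101.1236
Sample variance = 63101.1236 / 88 = 717.0582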